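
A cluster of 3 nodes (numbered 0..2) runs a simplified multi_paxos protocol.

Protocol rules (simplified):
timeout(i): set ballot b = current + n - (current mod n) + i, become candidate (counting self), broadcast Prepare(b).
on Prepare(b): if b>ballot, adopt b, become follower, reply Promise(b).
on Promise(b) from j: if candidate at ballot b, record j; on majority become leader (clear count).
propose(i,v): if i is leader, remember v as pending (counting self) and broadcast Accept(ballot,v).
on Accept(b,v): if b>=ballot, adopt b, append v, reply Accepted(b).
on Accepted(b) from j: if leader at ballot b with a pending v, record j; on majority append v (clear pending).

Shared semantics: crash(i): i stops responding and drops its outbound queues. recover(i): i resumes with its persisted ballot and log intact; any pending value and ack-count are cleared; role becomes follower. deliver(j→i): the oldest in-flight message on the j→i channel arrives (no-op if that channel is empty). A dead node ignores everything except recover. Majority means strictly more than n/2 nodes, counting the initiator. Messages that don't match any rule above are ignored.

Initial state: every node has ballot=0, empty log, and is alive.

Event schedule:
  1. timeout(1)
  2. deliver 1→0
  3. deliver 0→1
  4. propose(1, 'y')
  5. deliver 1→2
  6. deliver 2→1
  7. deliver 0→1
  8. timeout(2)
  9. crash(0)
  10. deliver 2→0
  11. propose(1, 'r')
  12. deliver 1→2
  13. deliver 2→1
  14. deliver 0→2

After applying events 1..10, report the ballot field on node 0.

1. timeout(1):  <1:cand b4 ->
2. deliver 1→0:  <0:foll b4 ->
3. deliver 0→1:  <1:lead b4 ->
4. propose(1,'y'):  nop
5. deliver 1→2:  <2:foll b4 ->
6. deliver 2→1:  nop
7. deliver 0→1:  nop
8. timeout(2):  <2:cand b8 ->
9. crash(0):  <0:✗foll b4 ->
10. deliver 2→0:  nop

4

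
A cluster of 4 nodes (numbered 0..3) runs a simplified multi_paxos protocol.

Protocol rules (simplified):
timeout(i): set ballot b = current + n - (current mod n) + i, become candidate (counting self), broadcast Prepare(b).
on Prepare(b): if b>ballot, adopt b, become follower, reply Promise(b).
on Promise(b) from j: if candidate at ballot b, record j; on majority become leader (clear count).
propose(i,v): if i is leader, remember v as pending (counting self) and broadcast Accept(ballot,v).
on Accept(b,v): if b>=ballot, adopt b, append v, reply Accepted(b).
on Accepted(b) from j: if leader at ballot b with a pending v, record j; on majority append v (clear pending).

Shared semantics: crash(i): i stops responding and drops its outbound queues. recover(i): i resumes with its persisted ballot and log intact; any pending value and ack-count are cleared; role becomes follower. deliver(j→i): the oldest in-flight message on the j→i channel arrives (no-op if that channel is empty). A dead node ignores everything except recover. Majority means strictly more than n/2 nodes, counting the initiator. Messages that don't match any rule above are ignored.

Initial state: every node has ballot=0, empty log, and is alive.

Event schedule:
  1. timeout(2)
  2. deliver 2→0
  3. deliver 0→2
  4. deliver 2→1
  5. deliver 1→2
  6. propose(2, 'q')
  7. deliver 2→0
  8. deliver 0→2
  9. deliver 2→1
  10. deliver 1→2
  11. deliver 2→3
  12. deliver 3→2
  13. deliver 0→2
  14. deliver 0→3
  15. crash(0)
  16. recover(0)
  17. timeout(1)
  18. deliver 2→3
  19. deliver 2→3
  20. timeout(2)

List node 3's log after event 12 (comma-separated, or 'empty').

1. timeout(2):  <2:cand b6 ->
2. deliver 2→0:  <0:foll b6 ->
3. deliver 0→2:  nop
4. deliver 2→1:  <1:foll b6 ->
5. deliver 1→2:  <2:lead b6 ->
6. propose(2,'q'):  nop
7. deliver 2→0:  <0:foll b6 q>
8. deliver 0→2:  nop
9. deliver 2→1:  <1:foll b6 q>
10. deliver 1→2:  <2:lead b6 q>
11. deliver 2→3:  <3:foll b6 ->
12. deliver 3→2:  nop

empty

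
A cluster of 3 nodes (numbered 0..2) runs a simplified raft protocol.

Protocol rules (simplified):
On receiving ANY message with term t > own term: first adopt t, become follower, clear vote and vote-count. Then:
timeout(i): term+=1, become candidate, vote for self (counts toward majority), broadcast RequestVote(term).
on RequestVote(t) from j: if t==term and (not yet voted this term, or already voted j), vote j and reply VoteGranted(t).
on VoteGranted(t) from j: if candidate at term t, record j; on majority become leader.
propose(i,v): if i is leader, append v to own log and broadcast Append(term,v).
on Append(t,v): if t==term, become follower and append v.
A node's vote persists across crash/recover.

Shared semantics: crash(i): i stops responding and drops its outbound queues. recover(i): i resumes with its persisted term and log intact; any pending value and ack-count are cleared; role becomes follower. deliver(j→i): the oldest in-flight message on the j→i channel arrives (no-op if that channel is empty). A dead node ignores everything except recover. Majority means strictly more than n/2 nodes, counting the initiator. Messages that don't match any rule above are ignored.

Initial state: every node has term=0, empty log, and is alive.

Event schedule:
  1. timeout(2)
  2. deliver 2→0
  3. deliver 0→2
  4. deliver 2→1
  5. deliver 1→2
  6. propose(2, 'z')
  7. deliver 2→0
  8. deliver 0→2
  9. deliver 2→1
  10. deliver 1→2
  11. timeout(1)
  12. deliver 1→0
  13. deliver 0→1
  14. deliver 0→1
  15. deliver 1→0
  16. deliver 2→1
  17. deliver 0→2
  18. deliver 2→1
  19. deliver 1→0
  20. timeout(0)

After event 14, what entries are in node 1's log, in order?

after 1 — timeout(2): n2:cand/t1/[-]
after 2 — deliver 2→0: n0:foll/t1/[-]
after 3 — deliver 0→2: n2:lead/t1/[-]
after 4 — deliver 2→1: n1:foll/t1/[-]
after 5 — deliver 1→2: ·
after 6 — propose(2,'z'): n2:lead/t1/[z]
after 7 — deliver 2→0: n0:foll/t1/[z]
after 8 — deliver 0→2: ·
after 9 — deliver 2→1: n1:foll/t1/[z]
after 10 — deliver 1→2: ·
after 11 — timeout(1): n1:cand/t2/[z]
after 12 — deliver 1→0: n0:foll/t2/[z]
after 13 — deliver 0→1: n1:lead/t2/[z]
after 14 — deliver 0→1: ·

z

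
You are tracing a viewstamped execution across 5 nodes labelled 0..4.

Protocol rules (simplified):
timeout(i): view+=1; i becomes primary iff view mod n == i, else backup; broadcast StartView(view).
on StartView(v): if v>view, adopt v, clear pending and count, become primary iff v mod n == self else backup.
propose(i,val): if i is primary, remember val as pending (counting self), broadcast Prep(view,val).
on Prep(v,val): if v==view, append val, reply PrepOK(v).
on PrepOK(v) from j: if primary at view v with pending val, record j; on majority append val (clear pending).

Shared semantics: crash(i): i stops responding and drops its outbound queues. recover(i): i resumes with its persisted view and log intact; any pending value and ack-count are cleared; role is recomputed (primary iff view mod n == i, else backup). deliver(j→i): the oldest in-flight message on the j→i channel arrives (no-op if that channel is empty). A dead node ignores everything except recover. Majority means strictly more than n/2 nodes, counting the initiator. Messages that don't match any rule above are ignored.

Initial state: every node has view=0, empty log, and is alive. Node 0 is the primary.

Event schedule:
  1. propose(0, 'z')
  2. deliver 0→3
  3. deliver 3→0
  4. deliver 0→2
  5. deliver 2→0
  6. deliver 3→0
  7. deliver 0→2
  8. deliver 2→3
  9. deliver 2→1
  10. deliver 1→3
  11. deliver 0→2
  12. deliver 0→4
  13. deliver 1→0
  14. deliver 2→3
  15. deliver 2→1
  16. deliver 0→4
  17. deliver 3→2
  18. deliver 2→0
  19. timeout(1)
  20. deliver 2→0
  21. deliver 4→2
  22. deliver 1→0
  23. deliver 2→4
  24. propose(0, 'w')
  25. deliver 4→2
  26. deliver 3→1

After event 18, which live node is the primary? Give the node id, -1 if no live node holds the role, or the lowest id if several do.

0

e1 propose(0,'z'): ·
e2 deliver 0→3: 3[back,v=0,z]
e3 deliver 3→0: ·
e4 deliver 0→2: 2[back,v=0,z]
e5 deliver 2→0: 0[prim,v=0,z]
e6 deliver 3→0: ·
e7 deliver 0→2: ·
e8 deliver 2→3: ·
e9 deliver 2→1: ·
e10 deliver 1→3: ·
e11 deliver 0→2: ·
e12 deliver 0→4: 4[back,v=0,z]
e13 deliver 1→0: ·
e14 deliver 2→3: ·
e15 deliver 2→1: ·
e16 deliver 0→4: ·
e17 deliver 3→2: ·
e18 deliver 2→0: ·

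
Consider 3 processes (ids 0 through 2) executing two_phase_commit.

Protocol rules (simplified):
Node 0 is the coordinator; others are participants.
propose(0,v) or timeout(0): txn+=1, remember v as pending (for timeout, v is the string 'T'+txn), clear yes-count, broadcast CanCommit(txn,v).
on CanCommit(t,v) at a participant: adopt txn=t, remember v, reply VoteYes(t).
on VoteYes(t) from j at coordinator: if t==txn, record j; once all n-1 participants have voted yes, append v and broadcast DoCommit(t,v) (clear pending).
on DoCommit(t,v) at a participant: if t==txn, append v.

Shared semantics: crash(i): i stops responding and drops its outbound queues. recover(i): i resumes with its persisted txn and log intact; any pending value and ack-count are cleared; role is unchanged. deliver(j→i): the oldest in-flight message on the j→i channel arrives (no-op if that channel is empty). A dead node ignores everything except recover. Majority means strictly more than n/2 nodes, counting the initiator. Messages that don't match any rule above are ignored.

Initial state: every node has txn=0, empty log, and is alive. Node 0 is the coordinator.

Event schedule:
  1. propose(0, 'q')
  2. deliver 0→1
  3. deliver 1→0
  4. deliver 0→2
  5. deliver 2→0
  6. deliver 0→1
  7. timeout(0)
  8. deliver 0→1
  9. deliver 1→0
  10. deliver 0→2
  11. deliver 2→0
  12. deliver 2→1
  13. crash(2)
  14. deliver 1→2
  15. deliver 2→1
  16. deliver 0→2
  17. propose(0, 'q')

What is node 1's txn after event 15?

step 1 propose(0,'q'): 0={coor,t=1,log=-}
step 2 deliver 0→1: 1={part,t=1,log=-}
step 3 deliver 1→0: —
step 4 deliver 0→2: 2={part,t=1,log=-}
step 5 deliver 2→0: 0={coor,t=1,log=q}
step 6 deliver 0→1: 1={part,t=1,log=q}
step 7 timeout(0): 0={coor,t=2,log=q}
step 8 deliver 0→1: 1={part,t=2,log=q}
step 9 deliver 1→0: —
step 10 deliver 0→2: 2={part,t=1,log=q}
step 11 deliver 2→0: —
step 12 deliver 2→1: —
step 13 crash(2): 2={✗part,t=1,log=q}
step 14 deliver 1→2: —
step 15 deliver 2→1: —

2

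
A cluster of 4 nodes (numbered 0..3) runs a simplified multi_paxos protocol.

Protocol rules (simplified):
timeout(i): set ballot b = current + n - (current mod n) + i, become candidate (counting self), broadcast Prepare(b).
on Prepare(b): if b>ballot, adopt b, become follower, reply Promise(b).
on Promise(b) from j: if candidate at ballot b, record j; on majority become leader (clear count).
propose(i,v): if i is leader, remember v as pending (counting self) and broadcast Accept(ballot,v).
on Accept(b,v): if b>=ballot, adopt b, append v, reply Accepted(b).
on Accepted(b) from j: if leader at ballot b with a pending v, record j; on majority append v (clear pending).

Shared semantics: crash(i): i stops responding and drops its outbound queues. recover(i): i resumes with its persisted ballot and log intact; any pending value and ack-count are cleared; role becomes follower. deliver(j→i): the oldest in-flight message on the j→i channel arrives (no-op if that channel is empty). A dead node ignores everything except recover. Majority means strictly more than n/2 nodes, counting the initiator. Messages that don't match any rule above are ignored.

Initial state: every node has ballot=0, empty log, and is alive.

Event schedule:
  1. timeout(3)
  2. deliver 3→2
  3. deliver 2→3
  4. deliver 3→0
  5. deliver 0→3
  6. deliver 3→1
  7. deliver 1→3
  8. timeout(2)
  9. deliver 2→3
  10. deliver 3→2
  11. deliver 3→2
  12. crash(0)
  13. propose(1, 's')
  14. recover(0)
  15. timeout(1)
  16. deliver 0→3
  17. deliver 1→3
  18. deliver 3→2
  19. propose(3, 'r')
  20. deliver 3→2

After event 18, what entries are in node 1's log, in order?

after 1 — timeout(3): n3:cand/b7/[-]
after 2 — deliver 3→2: n2:foll/b7/[-]
after 3 — deliver 2→3: ·
after 4 — deliver 3→0: n0:foll/b7/[-]
after 5 — deliver 0→3: n3:lead/b7/[-]
after 6 — deliver 3→1: n1:foll/b7/[-]
after 7 — deliver 1→3: ·
after 8 — timeout(2): n2:cand/b10/[-]
after 9 — deliver 2→3: n3:foll/b10/[-]
after 10 — deliver 3→2: ·
after 11 — deliver 3→2: ·
after 12 — crash(0): n0:✗foll/b7/[-]
after 13 — propose(1,'s'): ·
after 14 — recover(0): n0:foll/b7/[-]
after 15 — timeout(1): n1:cand/b9/[-]
after 16 — deliver 0→3: ·
after 17 — deliver 1→3: ·
after 18 — deliver 3→2: ·

empty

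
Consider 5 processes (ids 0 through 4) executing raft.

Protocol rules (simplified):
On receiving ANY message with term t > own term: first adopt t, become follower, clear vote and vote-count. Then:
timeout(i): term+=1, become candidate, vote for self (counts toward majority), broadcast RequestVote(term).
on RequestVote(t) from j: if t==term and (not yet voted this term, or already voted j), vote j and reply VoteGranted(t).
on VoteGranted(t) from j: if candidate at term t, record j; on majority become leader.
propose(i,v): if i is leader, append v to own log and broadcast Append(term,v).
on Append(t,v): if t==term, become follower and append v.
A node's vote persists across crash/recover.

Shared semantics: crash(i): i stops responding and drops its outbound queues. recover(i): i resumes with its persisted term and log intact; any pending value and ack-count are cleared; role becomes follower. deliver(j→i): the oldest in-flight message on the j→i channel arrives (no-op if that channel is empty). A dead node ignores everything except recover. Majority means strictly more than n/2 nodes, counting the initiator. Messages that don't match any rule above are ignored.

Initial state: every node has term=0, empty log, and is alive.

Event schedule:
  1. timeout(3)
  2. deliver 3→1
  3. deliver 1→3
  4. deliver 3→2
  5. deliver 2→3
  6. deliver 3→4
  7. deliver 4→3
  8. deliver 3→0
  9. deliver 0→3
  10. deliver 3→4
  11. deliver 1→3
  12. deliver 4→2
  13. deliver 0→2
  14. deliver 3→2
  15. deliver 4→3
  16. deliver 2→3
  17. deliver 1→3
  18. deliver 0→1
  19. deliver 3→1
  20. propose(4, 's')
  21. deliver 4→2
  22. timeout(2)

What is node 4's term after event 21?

step 1 timeout(3): 3={cand,t=1,log=-}
step 2 deliver 3→1: 1={foll,t=1,log=-}
step 3 deliver 1→3: —
step 4 deliver 3→2: 2={foll,t=1,log=-}
step 5 deliver 2→3: 3={lead,t=1,log=-}
step 6 deliver 3→4: 4={foll,t=1,log=-}
step 7 deliver 4→3: —
step 8 deliver 3→0: 0={foll,t=1,log=-}
step 9 deliver 0→3: —
step 10 deliver 3→4: —
step 11 deliver 1→3: —
step 12 deliver 4→2: —
step 13 deliver 0→2: —
step 14 deliver 3→2: —
step 15 deliver 4→3: —
step 16 deliver 2→3: —
step 17 deliver 1→3: —
step 18 deliver 0→1: —
step 19 deliver 3→1: —
step 20 propose(4,'s'): —
step 21 deliver 4→2: —

1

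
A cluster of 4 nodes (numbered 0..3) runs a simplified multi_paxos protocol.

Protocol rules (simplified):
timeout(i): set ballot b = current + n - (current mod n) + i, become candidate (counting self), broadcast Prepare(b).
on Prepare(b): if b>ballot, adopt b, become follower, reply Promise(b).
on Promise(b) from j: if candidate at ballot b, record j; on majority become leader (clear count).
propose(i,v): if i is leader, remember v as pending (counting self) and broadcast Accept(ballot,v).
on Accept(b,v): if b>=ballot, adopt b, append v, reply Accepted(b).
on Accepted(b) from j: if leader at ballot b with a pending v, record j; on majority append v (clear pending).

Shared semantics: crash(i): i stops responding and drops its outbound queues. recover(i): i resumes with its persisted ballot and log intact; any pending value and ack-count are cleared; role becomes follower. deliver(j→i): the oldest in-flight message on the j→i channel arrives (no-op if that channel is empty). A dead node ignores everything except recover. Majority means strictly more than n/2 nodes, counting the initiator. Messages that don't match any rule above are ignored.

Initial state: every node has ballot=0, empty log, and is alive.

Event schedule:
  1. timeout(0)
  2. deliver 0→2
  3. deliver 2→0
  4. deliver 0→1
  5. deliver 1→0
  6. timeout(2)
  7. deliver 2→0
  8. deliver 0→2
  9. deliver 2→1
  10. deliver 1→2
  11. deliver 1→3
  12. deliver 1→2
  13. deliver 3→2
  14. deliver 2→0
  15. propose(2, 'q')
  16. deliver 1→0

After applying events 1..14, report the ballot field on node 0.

10

1. timeout(0):  <0:cand b4 ->
2. deliver 0→2:  <2:foll b4 ->
3. deliver 2→0:  nop
4. deliver 0→1:  <1:foll b4 ->
5. deliver 1→0:  <0:lead b4 ->
6. timeout(2):  <2:cand b10 ->
7. deliver 2→0:  <0:foll b10 ->
8. deliver 0→2:  nop
9. deliver 2→1:  <1:foll b10 ->
10. deliver 1→2:  <2:lead b10 ->
11. deliver 1→3:  nop
12. deliver 1→2:  nop
13. deliver 3→2:  nop
14. deliver 2→0:  nop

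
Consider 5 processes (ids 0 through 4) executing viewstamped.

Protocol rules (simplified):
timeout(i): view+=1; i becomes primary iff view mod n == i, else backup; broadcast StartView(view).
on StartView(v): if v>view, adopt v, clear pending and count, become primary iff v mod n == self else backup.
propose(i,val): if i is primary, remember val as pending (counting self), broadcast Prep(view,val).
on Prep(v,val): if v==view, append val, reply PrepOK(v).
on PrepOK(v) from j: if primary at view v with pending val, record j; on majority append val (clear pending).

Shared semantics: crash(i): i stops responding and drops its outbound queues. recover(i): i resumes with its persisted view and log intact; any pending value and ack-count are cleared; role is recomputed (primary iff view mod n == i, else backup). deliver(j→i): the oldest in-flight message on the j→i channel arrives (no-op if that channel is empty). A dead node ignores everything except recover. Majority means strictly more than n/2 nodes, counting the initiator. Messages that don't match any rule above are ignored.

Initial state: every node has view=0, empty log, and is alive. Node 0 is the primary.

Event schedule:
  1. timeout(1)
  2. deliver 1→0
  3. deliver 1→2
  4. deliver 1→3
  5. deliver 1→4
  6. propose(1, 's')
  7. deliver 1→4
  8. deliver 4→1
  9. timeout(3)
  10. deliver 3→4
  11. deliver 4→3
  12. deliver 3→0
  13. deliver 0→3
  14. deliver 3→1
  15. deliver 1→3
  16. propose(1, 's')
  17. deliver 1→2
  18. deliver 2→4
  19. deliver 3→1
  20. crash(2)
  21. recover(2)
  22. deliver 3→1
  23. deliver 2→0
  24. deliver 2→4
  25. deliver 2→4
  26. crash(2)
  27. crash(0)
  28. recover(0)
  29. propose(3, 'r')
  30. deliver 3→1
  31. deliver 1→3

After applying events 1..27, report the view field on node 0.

e1 timeout(1): 1[prim,v=1,-]
e2 deliver 1→0: 0[back,v=1,-]
e3 deliver 1→2: 2[back,v=1,-]
e4 deliver 1→3: 3[back,v=1,-]
e5 deliver 1→4: 4[back,v=1,-]
e6 propose(1,'s'): ·
e7 deliver 1→4: 4[back,v=1,s]
e8 deliver 4→1: ·
e9 timeout(3): 3[back,v=2,-]
e10 deliver 3→4: 4[back,v=2,s]
e11 deliver 4→3: ·
e12 deliver 3→0: 0[back,v=2,-]
e13 deliver 0→3: ·
e14 deliver 3→1: 1[back,v=2,-]
e15 deliver 1→3: ·
e16 propose(1,'s'): ·
e17 deliver 1→2: 2[back,v=1,s]
e18 deliver 2→4: ·
e19 deliver 3→1: ·
e20 crash(2): 2[✗back,v=1,s]
e21 recover(2): 2[back,v=1,s]
e22 deliver 3→1: ·
e23 deliver 2→0: ·
e24 deliver 2→4: ·
e25 deliver 2→4: ·
e26 crash(2): 2[✗back,v=1,s]
e27 crash(0): 0[✗back,v=2,-]

2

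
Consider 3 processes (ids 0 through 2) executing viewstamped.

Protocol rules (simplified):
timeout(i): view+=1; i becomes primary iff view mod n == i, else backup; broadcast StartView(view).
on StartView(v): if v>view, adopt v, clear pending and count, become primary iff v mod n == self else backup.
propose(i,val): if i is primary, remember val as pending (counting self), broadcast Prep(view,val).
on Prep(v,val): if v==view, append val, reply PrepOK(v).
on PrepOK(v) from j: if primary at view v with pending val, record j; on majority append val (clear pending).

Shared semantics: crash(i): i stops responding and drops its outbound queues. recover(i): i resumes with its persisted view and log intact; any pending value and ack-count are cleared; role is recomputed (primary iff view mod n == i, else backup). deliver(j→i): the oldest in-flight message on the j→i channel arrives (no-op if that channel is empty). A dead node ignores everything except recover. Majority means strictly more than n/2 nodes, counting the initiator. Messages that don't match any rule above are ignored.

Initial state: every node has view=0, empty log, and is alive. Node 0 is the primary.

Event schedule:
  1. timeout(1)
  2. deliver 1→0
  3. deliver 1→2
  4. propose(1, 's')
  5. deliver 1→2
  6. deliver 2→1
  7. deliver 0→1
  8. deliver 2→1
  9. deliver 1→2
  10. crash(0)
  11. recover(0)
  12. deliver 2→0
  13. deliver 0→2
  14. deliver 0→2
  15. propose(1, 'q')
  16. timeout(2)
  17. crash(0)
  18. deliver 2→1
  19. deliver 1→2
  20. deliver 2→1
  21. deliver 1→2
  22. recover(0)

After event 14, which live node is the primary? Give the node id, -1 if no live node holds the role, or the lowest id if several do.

after 1 — timeout(1): n1:prim/v1/[-]
after 2 — deliver 1→0: n0:back/v1/[-]
after 3 — deliver 1→2: n2:back/v1/[-]
after 4 — propose(1,'s'): ·
after 5 — deliver 1→2: n2:back/v1/[s]
after 6 — deliver 2→1: n1:prim/v1/[s]
after 7 — deliver 0→1: ·
after 8 — deliver 2→1: ·
after 9 — deliver 1→2: ·
after 10 — crash(0): n0:✗back/v1/[-]
after 11 — recover(0): n0:back/v1/[-]
after 12 — deliver 2→0: ·
after 13 — deliver 0→2: ·
after 14 — deliver 0→2: ·

1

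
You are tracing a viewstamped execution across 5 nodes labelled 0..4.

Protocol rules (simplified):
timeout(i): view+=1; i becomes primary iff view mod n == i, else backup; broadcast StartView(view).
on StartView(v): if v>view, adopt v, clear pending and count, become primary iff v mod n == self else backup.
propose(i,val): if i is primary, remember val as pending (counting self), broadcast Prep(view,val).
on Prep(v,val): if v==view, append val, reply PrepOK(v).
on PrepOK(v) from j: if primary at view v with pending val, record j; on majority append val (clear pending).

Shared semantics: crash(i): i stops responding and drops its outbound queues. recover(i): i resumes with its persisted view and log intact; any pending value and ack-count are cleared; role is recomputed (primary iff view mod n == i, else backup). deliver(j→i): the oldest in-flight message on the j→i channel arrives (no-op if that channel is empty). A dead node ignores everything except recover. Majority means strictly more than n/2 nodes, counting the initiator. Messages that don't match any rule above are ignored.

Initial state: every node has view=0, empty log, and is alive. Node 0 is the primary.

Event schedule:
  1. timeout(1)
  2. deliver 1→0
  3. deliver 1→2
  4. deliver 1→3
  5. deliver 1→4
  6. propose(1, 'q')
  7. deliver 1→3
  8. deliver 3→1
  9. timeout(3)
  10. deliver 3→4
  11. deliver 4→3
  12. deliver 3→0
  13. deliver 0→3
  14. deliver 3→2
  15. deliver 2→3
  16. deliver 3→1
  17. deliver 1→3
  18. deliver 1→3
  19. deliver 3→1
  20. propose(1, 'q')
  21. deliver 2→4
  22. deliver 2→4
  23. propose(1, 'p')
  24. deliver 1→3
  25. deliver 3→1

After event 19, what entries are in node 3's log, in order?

q

after 1 — timeout(1): n1:prim/v1/[-]
after 2 — deliver 1→0: n0:back/v1/[-]
after 3 — deliver 1→2: n2:back/v1/[-]
after 4 — deliver 1→3: n3:back/v1/[-]
after 5 — deliver 1→4: n4:back/v1/[-]
after 6 — propose(1,'q'): ·
after 7 — deliver 1→3: n3:back/v1/[q]
after 8 — deliver 3→1: ·
after 9 — timeout(3): n3:back/v2/[q]
after 10 — deliver 3→4: n4:back/v2/[-]
after 11 — deliver 4→3: ·
after 12 — deliver 3→0: n0:back/v2/[-]
after 13 — deliver 0→3: ·
after 14 — deliver 3→2: n2:prim/v2/[-]
after 15 — deliver 2→3: ·
after 16 — deliver 3→1: n1:back/v2/[-]
after 17 — deliver 1→3: ·
after 18 — deliver 1→3: ·
after 19 — deliver 3→1: ·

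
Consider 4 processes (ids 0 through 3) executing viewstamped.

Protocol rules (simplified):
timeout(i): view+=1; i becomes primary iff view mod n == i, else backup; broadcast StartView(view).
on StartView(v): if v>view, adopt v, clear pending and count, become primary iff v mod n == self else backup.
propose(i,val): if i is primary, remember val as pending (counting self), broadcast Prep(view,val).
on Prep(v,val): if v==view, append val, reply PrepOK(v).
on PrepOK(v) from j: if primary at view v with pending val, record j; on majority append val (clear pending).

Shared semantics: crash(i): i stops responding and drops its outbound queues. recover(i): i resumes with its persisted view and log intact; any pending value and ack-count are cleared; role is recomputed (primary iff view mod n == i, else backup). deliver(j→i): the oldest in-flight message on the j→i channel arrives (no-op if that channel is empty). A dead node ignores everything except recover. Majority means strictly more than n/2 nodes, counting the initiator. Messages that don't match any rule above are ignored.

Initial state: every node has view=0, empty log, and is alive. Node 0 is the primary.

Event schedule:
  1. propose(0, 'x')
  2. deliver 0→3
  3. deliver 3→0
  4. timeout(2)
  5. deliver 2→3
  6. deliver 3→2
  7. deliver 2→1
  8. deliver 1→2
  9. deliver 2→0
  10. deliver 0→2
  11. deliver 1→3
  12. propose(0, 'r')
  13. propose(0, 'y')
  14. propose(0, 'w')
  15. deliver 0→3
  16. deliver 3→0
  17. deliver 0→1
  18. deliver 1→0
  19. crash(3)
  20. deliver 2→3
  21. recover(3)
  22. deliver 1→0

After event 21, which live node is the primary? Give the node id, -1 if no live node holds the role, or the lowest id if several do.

1. propose(0,'x'):  nop
2. deliver 0→3:  <3:back v0 x>
3. deliver 3→0:  nop
4. timeout(2):  <2:back v1 ->
5. deliver 2→3:  <3:back v1 x>
6. deliver 3→2:  nop
7. deliver 2→1:  <1:prim v1 ->
8. deliver 1→2:  nop
9. deliver 2→0:  <0:back v1 ->
10. deliver 0→2:  nop
11. deliver 1→3:  nop
12. propose(0,'r'):  nop
13. propose(0,'y'):  nop
14. propose(0,'w'):  nop
15. deliver 0→3:  nop
16. deliver 3→0:  nop
17. deliver 0→1:  nop
18. deliver 1→0:  nop
19. crash(3):  <3:✗back v1 x>
20. deliver 2→3:  nop
21. recover(3):  <3:back v1 x>

1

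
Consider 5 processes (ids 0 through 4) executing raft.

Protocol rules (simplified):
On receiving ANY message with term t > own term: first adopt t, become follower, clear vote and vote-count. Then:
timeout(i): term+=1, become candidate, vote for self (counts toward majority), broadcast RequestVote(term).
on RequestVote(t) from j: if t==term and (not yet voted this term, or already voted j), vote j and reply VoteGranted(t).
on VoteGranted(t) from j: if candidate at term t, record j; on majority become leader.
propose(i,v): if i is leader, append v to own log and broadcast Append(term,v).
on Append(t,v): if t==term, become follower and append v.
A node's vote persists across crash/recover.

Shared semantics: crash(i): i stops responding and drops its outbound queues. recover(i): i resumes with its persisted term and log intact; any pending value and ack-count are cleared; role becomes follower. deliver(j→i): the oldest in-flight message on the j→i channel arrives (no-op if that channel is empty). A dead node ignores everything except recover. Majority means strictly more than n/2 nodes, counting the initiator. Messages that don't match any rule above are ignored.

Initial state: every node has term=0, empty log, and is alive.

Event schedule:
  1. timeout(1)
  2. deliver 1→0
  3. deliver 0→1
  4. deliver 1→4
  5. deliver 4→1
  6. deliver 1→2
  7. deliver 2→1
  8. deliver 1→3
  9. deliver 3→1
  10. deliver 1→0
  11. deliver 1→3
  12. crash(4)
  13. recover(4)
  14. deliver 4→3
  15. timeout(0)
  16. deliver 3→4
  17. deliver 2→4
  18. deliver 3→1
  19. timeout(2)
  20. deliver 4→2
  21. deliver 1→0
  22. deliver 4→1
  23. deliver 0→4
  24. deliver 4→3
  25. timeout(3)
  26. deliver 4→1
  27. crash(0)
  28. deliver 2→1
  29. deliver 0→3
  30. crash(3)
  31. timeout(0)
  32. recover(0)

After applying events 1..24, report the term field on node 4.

2

after 1 — timeout(1): n1:cand/t1/[-]
after 2 — deliver 1→0: n0:foll/t1/[-]
after 3 — deliver 0→1: ·
after 4 — deliver 1→4: n4:foll/t1/[-]
after 5 — deliver 4→1: n1:lead/t1/[-]
after 6 — deliver 1→2: n2:foll/t1/[-]
after 7 — deliver 2→1: ·
after 8 — deliver 1→3: n3:foll/t1/[-]
after 9 — deliver 3→1: ·
after 10 — deliver 1→0: ·
after 11 — deliver 1→3: ·
after 12 — crash(4): n4:✗foll/t1/[-]
after 13 — recover(4): n4:foll/t1/[-]
after 14 — deliver 4→3: ·
after 15 — timeout(0): n0:cand/t2/[-]
after 16 — deliver 3→4: ·
after 17 — deliver 2→4: ·
after 18 — deliver 3→1: ·
after 19 — timeout(2): n2:cand/t2/[-]
after 20 — deliver 4→2: ·
after 21 — deliver 1→0: ·
after 22 — deliver 4→1: ·
after 23 — deliver 0→4: n4:foll/t2/[-]
after 24 — deliver 4→3: ·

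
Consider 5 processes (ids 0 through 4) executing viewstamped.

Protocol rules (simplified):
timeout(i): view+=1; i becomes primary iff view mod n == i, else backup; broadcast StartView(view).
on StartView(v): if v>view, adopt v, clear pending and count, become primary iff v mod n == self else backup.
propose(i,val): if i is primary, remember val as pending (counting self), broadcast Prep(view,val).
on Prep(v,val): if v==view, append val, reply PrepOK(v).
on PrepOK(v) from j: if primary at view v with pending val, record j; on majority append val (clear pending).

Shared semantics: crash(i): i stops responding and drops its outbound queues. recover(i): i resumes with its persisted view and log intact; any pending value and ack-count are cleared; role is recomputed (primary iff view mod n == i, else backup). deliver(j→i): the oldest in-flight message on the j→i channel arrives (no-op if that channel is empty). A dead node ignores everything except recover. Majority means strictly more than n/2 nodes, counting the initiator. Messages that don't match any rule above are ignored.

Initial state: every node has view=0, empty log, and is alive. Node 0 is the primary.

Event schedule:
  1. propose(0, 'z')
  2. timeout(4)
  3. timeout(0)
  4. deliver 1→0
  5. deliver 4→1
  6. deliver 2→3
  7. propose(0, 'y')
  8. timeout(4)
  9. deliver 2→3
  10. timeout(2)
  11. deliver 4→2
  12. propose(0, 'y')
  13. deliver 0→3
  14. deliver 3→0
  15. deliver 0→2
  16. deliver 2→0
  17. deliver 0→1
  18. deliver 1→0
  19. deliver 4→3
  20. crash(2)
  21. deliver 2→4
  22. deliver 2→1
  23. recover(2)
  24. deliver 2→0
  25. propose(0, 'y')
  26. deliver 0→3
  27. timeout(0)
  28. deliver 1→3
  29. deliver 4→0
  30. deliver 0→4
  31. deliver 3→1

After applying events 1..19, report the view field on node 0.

1. propose(0,'z'):  nop
2. timeout(4):  <4:back v1 ->
3. timeout(0):  <0:back v1 ->
4. deliver 1→0:  nop
5. deliver 4→1:  <1:prim v1 ->
6. deliver 2→3:  nop
7. propose(0,'y'):  nop
8. timeout(4):  <4:back v2 ->
9. deliver 2→3:  nop
10. timeout(2):  <2:back v1 ->
11. deliver 4→2:  nop
12. propose(0,'y'):  nop
13. deliver 0→3:  <3:back v0 z>
14. deliver 3→0:  nop
15. deliver 0→2:  nop
16. deliver 2→0:  nop
17. deliver 0→1:  nop
18. deliver 1→0:  nop
19. deliver 4→3:  <3:back v1 z>

1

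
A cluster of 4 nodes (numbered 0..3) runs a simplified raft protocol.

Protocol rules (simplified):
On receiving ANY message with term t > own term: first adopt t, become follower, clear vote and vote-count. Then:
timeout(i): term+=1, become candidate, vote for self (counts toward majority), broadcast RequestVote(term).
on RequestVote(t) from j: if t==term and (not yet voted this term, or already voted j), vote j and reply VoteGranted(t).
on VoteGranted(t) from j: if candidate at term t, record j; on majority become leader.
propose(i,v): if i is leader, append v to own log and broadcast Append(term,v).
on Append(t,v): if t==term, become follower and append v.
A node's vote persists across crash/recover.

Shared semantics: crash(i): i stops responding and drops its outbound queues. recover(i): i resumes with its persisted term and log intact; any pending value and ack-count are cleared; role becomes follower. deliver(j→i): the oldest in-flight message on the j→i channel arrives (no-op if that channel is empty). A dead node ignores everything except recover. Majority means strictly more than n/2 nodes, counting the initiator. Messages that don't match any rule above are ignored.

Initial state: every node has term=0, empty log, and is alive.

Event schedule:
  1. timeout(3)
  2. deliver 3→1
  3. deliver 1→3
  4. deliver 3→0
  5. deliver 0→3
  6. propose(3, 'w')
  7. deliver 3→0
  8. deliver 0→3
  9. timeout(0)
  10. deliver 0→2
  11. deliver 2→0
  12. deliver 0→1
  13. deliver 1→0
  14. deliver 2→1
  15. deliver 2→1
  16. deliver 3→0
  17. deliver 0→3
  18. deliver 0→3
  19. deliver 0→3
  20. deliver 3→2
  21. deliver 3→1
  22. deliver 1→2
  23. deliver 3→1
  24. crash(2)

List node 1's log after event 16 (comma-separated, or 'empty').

after 1 — timeout(3): n3:cand/t1/[-]
after 2 — deliver 3→1: n1:foll/t1/[-]
after 3 — deliver 1→3: ·
after 4 — deliver 3→0: n0:foll/t1/[-]
after 5 — deliver 0→3: n3:lead/t1/[-]
after 6 — propose(3,'w'): n3:lead/t1/[w]
after 7 — deliver 3→0: n0:foll/t1/[w]
after 8 — deliver 0→3: ·
after 9 — timeout(0): n0:cand/t2/[w]
after 10 — deliver 0→2: n2:foll/t2/[-]
after 11 — deliver 2→0: ·
after 12 — deliver 0→1: n1:foll/t2/[-]
after 13 — deliver 1→0: n0:lead/t2/[w]
after 14 — deliver 2→1: ·
after 15 — deliver 2→1: ·
after 16 — deliver 3→0: ·

empty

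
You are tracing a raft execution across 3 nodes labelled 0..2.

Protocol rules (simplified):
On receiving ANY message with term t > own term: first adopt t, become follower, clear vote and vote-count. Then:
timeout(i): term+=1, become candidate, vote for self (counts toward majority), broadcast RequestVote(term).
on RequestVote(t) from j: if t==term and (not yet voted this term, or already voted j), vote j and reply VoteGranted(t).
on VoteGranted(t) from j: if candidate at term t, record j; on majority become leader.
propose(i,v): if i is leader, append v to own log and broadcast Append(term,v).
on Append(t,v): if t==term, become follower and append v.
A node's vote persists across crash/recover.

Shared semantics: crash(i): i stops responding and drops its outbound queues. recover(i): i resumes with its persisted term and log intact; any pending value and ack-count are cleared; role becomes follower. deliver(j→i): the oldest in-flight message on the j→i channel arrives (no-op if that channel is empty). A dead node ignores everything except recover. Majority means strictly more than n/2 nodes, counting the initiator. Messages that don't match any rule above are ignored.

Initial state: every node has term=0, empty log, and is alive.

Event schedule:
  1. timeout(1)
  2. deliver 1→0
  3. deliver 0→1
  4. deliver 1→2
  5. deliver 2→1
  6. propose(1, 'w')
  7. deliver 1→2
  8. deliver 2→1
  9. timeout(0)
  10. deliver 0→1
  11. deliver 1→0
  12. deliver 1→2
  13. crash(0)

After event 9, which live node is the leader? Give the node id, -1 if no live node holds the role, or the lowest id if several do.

after 1 — timeout(1): n1:cand/t1/[-]
after 2 — deliver 1→0: n0:foll/t1/[-]
after 3 — deliver 0→1: n1:lead/t1/[-]
after 4 — deliver 1→2: n2:foll/t1/[-]
after 5 — deliver 2→1: ·
after 6 — propose(1,'w'): n1:lead/t1/[w]
after 7 — deliver 1→2: n2:foll/t1/[w]
after 8 — deliver 2→1: ·
after 9 — timeout(0): n0:cand/t2/[-]

1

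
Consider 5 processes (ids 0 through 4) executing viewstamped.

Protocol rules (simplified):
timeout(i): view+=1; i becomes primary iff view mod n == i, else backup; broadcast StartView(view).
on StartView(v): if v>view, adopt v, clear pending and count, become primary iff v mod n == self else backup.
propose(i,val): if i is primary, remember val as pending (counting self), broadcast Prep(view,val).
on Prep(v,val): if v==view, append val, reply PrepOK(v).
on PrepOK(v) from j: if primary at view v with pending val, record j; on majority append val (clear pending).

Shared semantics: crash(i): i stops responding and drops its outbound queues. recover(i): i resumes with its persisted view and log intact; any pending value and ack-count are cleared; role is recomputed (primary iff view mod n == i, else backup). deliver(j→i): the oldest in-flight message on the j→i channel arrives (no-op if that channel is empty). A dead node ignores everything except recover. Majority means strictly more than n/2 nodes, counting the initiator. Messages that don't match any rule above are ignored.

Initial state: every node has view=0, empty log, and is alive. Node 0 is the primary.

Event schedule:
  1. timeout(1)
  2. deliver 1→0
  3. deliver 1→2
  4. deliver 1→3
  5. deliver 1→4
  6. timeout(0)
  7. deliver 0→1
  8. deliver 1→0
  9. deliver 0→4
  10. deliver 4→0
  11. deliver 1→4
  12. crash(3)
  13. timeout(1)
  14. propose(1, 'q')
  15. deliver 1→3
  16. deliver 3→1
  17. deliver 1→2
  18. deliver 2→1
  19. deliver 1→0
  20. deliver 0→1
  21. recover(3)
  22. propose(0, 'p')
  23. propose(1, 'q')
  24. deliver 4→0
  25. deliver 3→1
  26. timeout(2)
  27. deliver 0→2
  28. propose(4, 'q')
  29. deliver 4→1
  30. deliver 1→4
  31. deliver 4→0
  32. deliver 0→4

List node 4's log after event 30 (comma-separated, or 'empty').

empty

e1 timeout(1): 1[prim,v=1,-]
e2 deliver 1→0: 0[back,v=1,-]
e3 deliver 1→2: 2[back,v=1,-]
e4 deliver 1→3: 3[back,v=1,-]
e5 deliver 1→4: 4[back,v=1,-]
e6 timeout(0): 0[back,v=2,-]
e7 deliver 0→1: 1[back,v=2,-]
e8 deliver 1→0: ·
e9 deliver 0→4: 4[back,v=2,-]
e10 deliver 4→0: ·
e11 deliver 1→4: ·
e12 crash(3): 3[✗back,v=1,-]
e13 timeout(1): 1[back,v=3,-]
e14 propose(1,'q'): ·
e15 deliver 1→3: ·
e16 deliver 3→1: ·
e17 deliver 1→2: 2[back,v=3,-]
e18 deliver 2→1: ·
e19 deliver 1→0: 0[back,v=3,-]
e20 deliver 0→1: ·
e21 recover(3): 3[back,v=1,-]
e22 propose(0,'p'): ·
e23 propose(1,'q'): ·
e24 deliver 4→0: ·
e25 deliver 3→1: ·
e26 timeout(2): 2[back,v=4,-]
e27 deliver 0→2: ·
e28 propose(4,'q'): ·
e29 deliver 4→1: ·
e30 deliver 1→4: 4[back,v=3,-]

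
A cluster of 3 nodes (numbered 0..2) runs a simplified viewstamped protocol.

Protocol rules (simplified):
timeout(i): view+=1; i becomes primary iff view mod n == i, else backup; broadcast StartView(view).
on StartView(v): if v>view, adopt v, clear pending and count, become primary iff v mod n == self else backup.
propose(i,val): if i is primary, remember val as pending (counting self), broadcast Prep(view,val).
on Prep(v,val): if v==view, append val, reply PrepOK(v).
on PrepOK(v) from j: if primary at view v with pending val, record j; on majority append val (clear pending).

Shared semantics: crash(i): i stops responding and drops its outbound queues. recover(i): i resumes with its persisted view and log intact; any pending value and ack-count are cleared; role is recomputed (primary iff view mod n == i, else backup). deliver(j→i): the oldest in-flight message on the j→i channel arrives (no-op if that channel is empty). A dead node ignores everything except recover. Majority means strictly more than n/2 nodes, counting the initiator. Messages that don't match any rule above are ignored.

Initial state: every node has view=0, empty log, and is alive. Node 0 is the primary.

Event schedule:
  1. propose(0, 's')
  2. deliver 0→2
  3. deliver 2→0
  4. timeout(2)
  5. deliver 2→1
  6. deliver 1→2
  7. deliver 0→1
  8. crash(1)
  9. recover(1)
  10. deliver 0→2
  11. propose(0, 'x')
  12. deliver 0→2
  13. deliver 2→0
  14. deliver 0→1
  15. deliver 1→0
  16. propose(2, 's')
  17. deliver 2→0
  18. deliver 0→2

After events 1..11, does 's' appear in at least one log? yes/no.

after 1 — propose(0,'s'): ·
after 2 — deliver 0→2: n2:back/v0/[s]
after 3 — deliver 2→0: n0:prim/v0/[s]
after 4 — timeout(2): n2:back/v1/[s]
after 5 — deliver 2→1: n1:prim/v1/[-]
after 6 — deliver 1→2: ·
after 7 — deliver 0→1: ·
after 8 — crash(1): n1:✗prim/v1/[-]
after 9 — recover(1): n1:prim/v1/[-]
after 10 — deliver 0→2: ·
after 11 — propose(0,'x'): ·

yes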